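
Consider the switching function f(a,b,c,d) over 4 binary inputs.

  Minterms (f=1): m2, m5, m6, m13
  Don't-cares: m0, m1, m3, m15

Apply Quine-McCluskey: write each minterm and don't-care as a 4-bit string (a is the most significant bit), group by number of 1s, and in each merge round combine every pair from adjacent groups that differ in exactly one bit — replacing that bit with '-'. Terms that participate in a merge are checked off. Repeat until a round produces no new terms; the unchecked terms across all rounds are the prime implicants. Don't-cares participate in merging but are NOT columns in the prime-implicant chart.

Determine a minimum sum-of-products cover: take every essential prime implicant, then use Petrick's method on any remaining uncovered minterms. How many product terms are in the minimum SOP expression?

2

[col 0] 0000*, 0001*, 0010*, 0011*, 0101*, 0110*, 1101*, 1111*
[col 1] -101, 0-01, 0-10, 00-0*, 00-1*, 000-*, 001-*, 11-1
[col 2] 00--
Prime implicants: -101, 0-01, 0-10, 00--, 11-1
PI chart (minterm → PIs covering it):
  2 | 0-10,00--
  5 | -101,0-01
  6 | 0-10  (sole → essential)
  13 | -101,11-1
Essential prime implicants: 0-10
Petrick residual → -101
Minimum SOP uses 2 PIs: bc'd + a'cd'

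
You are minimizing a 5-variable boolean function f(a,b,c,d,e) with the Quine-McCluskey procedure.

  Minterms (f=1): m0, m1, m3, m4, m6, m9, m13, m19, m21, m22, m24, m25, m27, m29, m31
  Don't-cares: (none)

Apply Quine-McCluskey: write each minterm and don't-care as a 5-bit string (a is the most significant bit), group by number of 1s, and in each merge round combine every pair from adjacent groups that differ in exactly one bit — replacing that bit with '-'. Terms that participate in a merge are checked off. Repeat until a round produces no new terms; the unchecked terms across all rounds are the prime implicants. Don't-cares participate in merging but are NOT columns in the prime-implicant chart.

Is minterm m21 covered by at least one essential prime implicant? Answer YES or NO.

[col 0] 00000*, 00001*, 00011*, 00100*, 00110*, 01001*, 01101*, 10011*, 10101*, 10110*, 11000*, 11001*, 11011*, 11101*, 11111*
[col 1] -0011, -0110, -1001*, -1101*, 0-001, 00-00, 000-1, 0000-, 001-0, 01-01*, 1-011, 1-101, 11-01*, 11-11*, 110-1*, 1100-, 111-1*
[col 2] -1-01, 11--1
Prime implicants: -0011, -0110, -1-01, 0-001, 00-00, 000-1, 0000-, 001-0, 1-011, 1-101, 11--1, 1100-
PI chart (minterm → PIs covering it):
  0 | 00-00,0000-
  1 | 0-001,000-1,0000-
  3 | -0011,000-1
  4 | 00-00,001-0
  6 | -0110,001-0
  9 | -1-01,0-001
  13 | -1-01  (sole → essential)
  19 | -0011,1-011
  21 | 1-101  (sole → essential)
  22 | -0110  (sole → essential)
  24 | 1100-  (sole → essential)
  25 | -1-01,11--1,1100-
  27 | 1-011,11--1
  29 | -1-01,1-101,11--1
  31 | 11--1  (sole → essential)
Essential prime implicants: -0110, -1-01, 1-101, 11--1, 1100-

YES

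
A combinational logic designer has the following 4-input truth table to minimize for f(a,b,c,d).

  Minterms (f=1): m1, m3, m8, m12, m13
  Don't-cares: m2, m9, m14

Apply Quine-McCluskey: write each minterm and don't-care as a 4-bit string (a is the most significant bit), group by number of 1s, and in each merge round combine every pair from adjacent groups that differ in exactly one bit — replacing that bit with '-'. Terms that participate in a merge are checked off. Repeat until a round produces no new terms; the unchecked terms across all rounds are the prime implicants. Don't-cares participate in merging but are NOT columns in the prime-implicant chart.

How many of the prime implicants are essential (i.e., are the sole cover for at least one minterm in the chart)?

1

Round 0: 0001✓ 0010✓ 0011✓ 1000✓ 1001✓ 1100✓ 1101✓ 1110✓
Round 1: -001 00-1 001- 1-00✓ 1-01✓ 100-✓ 11-0 110-✓
Round 2: 1-0-
PIs = {-001, 00-1, 001-, 1-0-, 11-0}
Coverage chart:
  m1: -001,00-1
  m3: 00-1,001-
  m8: 1-0- ←essential
  m12: 1-0-,11-0
  m13: 1-0- ←essential
Essential: 1-0-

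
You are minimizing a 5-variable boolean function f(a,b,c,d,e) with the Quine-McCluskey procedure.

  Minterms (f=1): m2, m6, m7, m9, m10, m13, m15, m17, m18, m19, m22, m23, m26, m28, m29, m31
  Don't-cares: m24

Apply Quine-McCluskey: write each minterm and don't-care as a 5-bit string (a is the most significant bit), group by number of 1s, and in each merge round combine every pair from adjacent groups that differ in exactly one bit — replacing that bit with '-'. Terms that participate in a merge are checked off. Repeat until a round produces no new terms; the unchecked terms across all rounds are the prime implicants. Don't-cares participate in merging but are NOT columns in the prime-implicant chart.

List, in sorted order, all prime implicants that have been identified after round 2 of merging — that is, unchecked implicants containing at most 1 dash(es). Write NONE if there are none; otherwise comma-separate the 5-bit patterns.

01-01, 100-1, 11-00, 110-0, 1110-

size-2^0 implicants → 00010(✓)  00110(✓)  00111(✓)  01001(✓)  01010(✓)  01101(✓)  01111(✓)  10001(✓)  10010(✓)  10011(✓)  10110(✓)  10111(✓)  11000(✓)  11010(✓)  11100(✓)  11101(✓)  11111(✓)
size-2^1 implicants → -0010(✓)  -0110(✓)  -0111(✓)  -1010(✓)  -1101(✓)  -1111(✓)  0-010(✓)  0-111(✓)  00-10(✓)  0011-(✓)  01-01  011-1(✓)  1-010(✓)  1-111(✓)  10-10(✓)  10-11(✓)  100-1  1001-(✓)  1011-(✓)  11-00  110-0  111-1(✓)  1110-
size-2^2 implicants → --010  --111  -0-10  -011-  -11-1  10-1-
Unchecked terms (primes): --010, --111, -0-10, -011-, -11-1, 01-01, 10-1-, 100-1, 11-00, 110-0, 1110-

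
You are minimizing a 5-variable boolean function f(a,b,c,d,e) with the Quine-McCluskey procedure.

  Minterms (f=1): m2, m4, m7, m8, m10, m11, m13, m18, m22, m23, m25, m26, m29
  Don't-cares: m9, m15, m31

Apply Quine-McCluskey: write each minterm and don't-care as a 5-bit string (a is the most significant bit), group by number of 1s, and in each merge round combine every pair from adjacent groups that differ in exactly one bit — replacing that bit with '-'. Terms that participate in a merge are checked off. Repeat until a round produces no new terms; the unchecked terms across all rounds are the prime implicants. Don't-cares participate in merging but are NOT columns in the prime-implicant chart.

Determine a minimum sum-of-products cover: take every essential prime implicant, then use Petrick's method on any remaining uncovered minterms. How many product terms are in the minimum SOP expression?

Round 0: 00010✓ 00100 00111✓ 01000✓ 01001✓ 01010✓ 01011✓ 01101✓ 01111✓ 10010✓ 10110✓ 10111✓ 11001✓ 11010✓ 11101✓ 11111✓
Round 1: -0010✓ -0111✓ -1001✓ -1010✓ -1101✓ -1111✓ 0-010✓ 0-111✓ 01-01✓ 01-11✓ 010-0✓ 010-1✓ 0100-✓ 0101-✓ 011-1✓ 1-010✓ 1-111✓ 10-10 1011- 11-01✓ 111-1✓
Round 2: --010 --111 -1-01 -11-1 01--1 010--
PIs = {--010, --111, -1-01, -11-1, 00100, 01--1, 010--, 10-10, 1011-}
Coverage chart:
  m2: --010 ←essential
  m4: 00100 ←essential
  m7: --111 ←essential
  m8: 010-- ←essential
  m10: --010,010--
  m11: 01--1,010--
  m13: -1-01,-11-1,01--1
  m18: --010,10-10
  m22: 10-10,1011-
  m23: --111,1011-
  m25: -1-01 ←essential
  m26: --010 ←essential
  m29: -1-01,-11-1
Essential: --010, --111, -1-01, 00100, 010--
Petrick residual → 10-10
Min cover (6 terms): c'de' + cde + bd'e + a'b'cd'e' + a'bc' + ab'de'

6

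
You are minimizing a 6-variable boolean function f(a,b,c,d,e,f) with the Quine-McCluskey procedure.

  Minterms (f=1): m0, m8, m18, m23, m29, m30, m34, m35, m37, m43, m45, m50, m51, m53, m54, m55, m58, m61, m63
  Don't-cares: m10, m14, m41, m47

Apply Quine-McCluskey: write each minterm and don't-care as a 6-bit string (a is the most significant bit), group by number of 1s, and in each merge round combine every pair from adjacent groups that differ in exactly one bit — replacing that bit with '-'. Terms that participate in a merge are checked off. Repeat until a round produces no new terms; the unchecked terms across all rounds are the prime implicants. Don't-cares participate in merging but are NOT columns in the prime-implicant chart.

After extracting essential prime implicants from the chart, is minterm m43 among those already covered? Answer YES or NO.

size-2^0 implicants → 000000(✓)  001000(✓)  001010(✓)  001110(✓)  010010(✓)  010111(✓)  011101(✓)  011110(✓)  100010(✓)  100011(✓)  100101(✓)  101001(✓)  101011(✓)  101101(✓)  101111(✓)  110010(✓)  110011(✓)  110101(✓)  110110(✓)  110111(✓)  111010(✓)  111101(✓)  111111(✓)
size-2^1 implicants → -10010  -10111  -11101  0-1110  00-000  001-10  0010-0  1-0010(✓)  1-0011(✓)  1-0101(✓)  1-1101(✓)  1-1111(✓)  10-011  10-101(✓)  10001-(✓)  101-01(✓)  101-11(✓)  1010-1(✓)  1011-1(✓)  11-010  11-101(✓)  11-111(✓)  110-10(✓)  110-11(✓)  11001-(✓)  1101-1(✓)  11011-(✓)  1111-1(✓)
size-2^2 implicants → 1--101  1-001-  1-11-1  101--1  11-1-1  110-1-
Unchecked terms (primes): -10010, -10111, -11101, 0-1110, 00-000, 001-10, 0010-0, 1--101, 1-001-, 1-11-1, 10-011, 101--1, 11-010, 11-1-1, 110-1-
Minterm coverage:
  m0 ⊆ 00-000 [E]
  m8 ⊆ 00-000,0010-0
  m18 ⊆ -10010 [E]
  m23 ⊆ -10111 [E]
  m29 ⊆ -11101 [E]
  m30 ⊆ 0-1110 [E]
  m34 ⊆ 1-001- [E]
  m35 ⊆ 1-001-,10-011
  m37 ⊆ 1--101 [E]
  m43 ⊆ 10-011,101--1
  m45 ⊆ 1--101,1-11-1,101--1
  m50 ⊆ -10010,1-001-,11-010,110-1-
  m51 ⊆ 1-001-,110-1-
  m53 ⊆ 1--101,11-1-1
  m54 ⊆ 110-1- [E]
  m55 ⊆ -10111,11-1-1,110-1-
  m58 ⊆ 11-010 [E]
  m61 ⊆ -11101,1--101,1-11-1,11-1-1
  m63 ⊆ 1-11-1,11-1-1
E = {-10010, -10111, -11101, 0-1110, 00-000, 1--101, 1-001-, 11-010, 110-1-}

NO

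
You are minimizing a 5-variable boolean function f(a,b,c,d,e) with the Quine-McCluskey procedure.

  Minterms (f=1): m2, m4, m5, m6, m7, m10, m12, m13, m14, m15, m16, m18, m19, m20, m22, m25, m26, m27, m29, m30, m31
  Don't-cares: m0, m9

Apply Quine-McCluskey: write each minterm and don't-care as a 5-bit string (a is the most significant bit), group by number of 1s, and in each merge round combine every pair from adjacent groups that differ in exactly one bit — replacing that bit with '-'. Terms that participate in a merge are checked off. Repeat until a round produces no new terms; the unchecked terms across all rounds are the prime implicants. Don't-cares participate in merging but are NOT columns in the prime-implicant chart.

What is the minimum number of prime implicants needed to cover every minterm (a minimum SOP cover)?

5

size-2^0 implicants → 00000(✓)  00010(✓)  00100(✓)  00101(✓)  00110(✓)  00111(✓)  01001(✓)  01010(✓)  01100(✓)  01101(✓)  01110(✓)  01111(✓)  10000(✓)  10010(✓)  10011(✓)  10100(✓)  10110(✓)  11001(✓)  11010(✓)  11011(✓)  11101(✓)  11110(✓)  11111(✓)
size-2^1 implicants → -0000(✓)  -0010(✓)  -0100(✓)  -0110(✓)  -1001(✓)  -1010(✓)  -1101(✓)  -1110(✓)  -1111(✓)  0-010(✓)  0-100(✓)  0-101(✓)  0-110(✓)  0-111(✓)  00-00(✓)  00-10(✓)  000-0(✓)  001-0(✓)  001-1(✓)  0010-(✓)  0011-(✓)  01-01(✓)  01-10(✓)  011-0(✓)  011-1(✓)  0110-(✓)  0111-(✓)  1-010(✓)  1-011(✓)  1-110(✓)  10-00(✓)  10-10(✓)  100-0(✓)  1001-(✓)  101-0(✓)  11-01(✓)  11-10(✓)  11-11(✓)  110-1(✓)  1101-(✓)  111-1(✓)  1111-(✓)
size-2^2 implicants → --010(✓)  --110(✓)  -0-00(✓)  -0-10(✓)  -00-0(✓)  -01-0(✓)  -1-01  -1-10(✓)  -11-1  -111-  0--10(✓)  0-1-0(✓)  0-1-1(✓)  0-10-(✓)  0-11-(✓)  00--0(✓)  001--(✓)  011--(✓)  1--10(✓)  1-01-  10--0(✓)  11--1  11-1-
size-2^3 implicants → ---10  -0--0  0-1--
Unchecked terms (primes): ---10, -0--0, -1-01, -11-1, -111-, 0-1--, 1-01-, 11--1, 11-1-
Minterm coverage:
  m2 ⊆ ---10,-0--0
  m4 ⊆ -0--0,0-1--
  m5 ⊆ 0-1-- [E]
  m6 ⊆ ---10,-0--0,0-1--
  m7 ⊆ 0-1-- [E]
  m10 ⊆ ---10 [E]
  m12 ⊆ 0-1-- [E]
  m13 ⊆ -1-01,-11-1,0-1--
  m14 ⊆ ---10,-111-,0-1--
  m15 ⊆ -11-1,-111-,0-1--
  m16 ⊆ -0--0 [E]
  m18 ⊆ ---10,-0--0,1-01-
  m19 ⊆ 1-01- [E]
  m20 ⊆ -0--0 [E]
  m22 ⊆ ---10,-0--0
  m25 ⊆ -1-01,11--1
  m26 ⊆ ---10,1-01-,11-1-
  m27 ⊆ 1-01-,11--1,11-1-
  m29 ⊆ -1-01,-11-1,11--1
  m30 ⊆ ---10,-111-,11-1-
  m31 ⊆ -11-1,-111-,11--1,11-1-
E = {---10, -0--0, 0-1--, 1-01-}
Petrick residual → 11--1
Cover = de' + b'e' + a'c + ac'd + abe  |cover|=5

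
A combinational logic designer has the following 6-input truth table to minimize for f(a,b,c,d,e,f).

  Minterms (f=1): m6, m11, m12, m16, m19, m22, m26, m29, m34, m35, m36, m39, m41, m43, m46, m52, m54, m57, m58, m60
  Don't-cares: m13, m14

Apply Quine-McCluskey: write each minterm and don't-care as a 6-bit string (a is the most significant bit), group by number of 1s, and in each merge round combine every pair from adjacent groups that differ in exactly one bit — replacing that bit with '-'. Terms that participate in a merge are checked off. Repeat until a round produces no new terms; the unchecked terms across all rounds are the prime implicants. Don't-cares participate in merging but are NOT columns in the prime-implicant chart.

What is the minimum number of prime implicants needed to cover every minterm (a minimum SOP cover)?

[col 0] 000110*, 001011*, 001100*, 001101*, 001110*, 010000, 010011, 010110*, 011010*, 011101*, 100010*, 100011*, 100100*, 100111*, 101001*, 101011*, 101110*, 110100*, 110110*, 111001*, 111010*, 111100*
[col 1] -01011, -01110, -10110, -11010, 0-0110, 0-1101, 00-110, 0011-0, 00110-, 1-0100, 1-1001, 10-011, 100-11, 10001-, 1010-1, 11-100, 1101-0
Prime implicants: -01011, -01110, -10110, -11010, 0-0110, 0-1101, 00-110, 0011-0, 00110-, 010000, 010011, 1-0100, 1-1001, 10-011, 100-11, 10001-, 1010-1, 11-100, 1101-0
PI chart (minterm → PIs covering it):
  6 | 0-0110,00-110
  11 | -01011  (sole → essential)
  12 | 0011-0,00110-
  16 | 010000  (sole → essential)
  19 | 010011  (sole → essential)
  22 | -10110,0-0110
  26 | -11010  (sole → essential)
  29 | 0-1101  (sole → essential)
  34 | 10001-  (sole → essential)
  35 | 10-011,100-11,10001-
  36 | 1-0100  (sole → essential)
  39 | 100-11  (sole → essential)
  41 | 1-1001,1010-1
  43 | -01011,10-011,1010-1
  46 | -01110  (sole → essential)
  52 | 1-0100,11-100,1101-0
  54 | -10110,1101-0
  57 | 1-1001  (sole → essential)
  58 | -11010  (sole → essential)
  60 | 11-100  (sole → essential)
Essential prime implicants: -01011, -01110, -11010, 0-1101, 010000, 010011, 1-0100, 1-1001, 100-11, 10001-, 11-100
Petrick residual → -10110, 0-0110, 0011-0
Minimum SOP uses 14 PIs: b'cd'ef + b'cdef' + bc'def' + bcd'ef' + a'c'def' + a'cde'f + a'b'cdf' + a'bc'd'e'f' + a'bc'd'ef + ac'de'f' + acd'e'f + ab'c'ef + ab'c'd'e + abde'f'

14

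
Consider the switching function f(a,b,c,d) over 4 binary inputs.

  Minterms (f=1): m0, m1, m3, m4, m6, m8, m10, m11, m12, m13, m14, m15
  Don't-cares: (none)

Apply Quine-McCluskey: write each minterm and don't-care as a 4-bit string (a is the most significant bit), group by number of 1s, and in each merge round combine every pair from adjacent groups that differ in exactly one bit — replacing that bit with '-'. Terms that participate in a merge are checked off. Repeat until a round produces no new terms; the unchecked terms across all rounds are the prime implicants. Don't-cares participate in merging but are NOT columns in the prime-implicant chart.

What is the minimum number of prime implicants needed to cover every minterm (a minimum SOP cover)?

size-2^0 implicants → 0000(✓)  0001(✓)  0011(✓)  0100(✓)  0110(✓)  1000(✓)  1010(✓)  1011(✓)  1100(✓)  1101(✓)  1110(✓)  1111(✓)
size-2^1 implicants → -000(✓)  -011  -100(✓)  -110(✓)  0-00(✓)  00-1  000-  01-0(✓)  1-00(✓)  1-10(✓)  1-11(✓)  10-0(✓)  101-(✓)  11-0(✓)  11-1(✓)  110-(✓)  111-(✓)
size-2^2 implicants → --00  -1-0  1--0  1-1-  11--
Unchecked terms (primes): --00, -011, -1-0, 00-1, 000-, 1--0, 1-1-, 11--
Minterm coverage:
  m0 ⊆ --00,000-
  m1 ⊆ 00-1,000-
  m3 ⊆ -011,00-1
  m4 ⊆ --00,-1-0
  m6 ⊆ -1-0 [E]
  m8 ⊆ --00,1--0
  m10 ⊆ 1--0,1-1-
  m11 ⊆ -011,1-1-
  m12 ⊆ --00,-1-0,1--0,11--
  m13 ⊆ 11-- [E]
  m14 ⊆ -1-0,1--0,1-1-,11--
  m15 ⊆ 1-1-,11--
E = {-1-0, 11--}
Petrick residual → --00, 00-1, 1-1-
Cover = c'd' + bd' + a'b'd + ac + ab  |cover|=5

5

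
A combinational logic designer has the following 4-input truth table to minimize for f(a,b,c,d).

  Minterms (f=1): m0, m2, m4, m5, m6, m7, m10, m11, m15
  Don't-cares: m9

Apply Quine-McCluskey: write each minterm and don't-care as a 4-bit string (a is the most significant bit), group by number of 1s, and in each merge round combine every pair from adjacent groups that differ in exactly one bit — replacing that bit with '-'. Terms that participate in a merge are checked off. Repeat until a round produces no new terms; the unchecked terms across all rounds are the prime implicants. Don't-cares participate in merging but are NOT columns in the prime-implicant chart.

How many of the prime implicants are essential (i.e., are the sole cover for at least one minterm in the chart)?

Round 0: 0000✓ 0010✓ 0100✓ 0101✓ 0110✓ 0111✓ 1001✓ 1010✓ 1011✓ 1111✓
Round 1: -010 -111 0-00✓ 0-10✓ 00-0✓ 01-0✓ 01-1✓ 010-✓ 011-✓ 1-11 10-1 101-
Round 2: 0--0 01--
PIs = {-010, -111, 0--0, 01--, 1-11, 10-1, 101-}
Coverage chart:
  m0: 0--0 ←essential
  m2: -010,0--0
  m4: 0--0,01--
  m5: 01-- ←essential
  m6: 0--0,01--
  m7: -111,01--
  m10: -010,101-
  m11: 1-11,10-1,101-
  m15: -111,1-11
Essential: 0--0, 01--

2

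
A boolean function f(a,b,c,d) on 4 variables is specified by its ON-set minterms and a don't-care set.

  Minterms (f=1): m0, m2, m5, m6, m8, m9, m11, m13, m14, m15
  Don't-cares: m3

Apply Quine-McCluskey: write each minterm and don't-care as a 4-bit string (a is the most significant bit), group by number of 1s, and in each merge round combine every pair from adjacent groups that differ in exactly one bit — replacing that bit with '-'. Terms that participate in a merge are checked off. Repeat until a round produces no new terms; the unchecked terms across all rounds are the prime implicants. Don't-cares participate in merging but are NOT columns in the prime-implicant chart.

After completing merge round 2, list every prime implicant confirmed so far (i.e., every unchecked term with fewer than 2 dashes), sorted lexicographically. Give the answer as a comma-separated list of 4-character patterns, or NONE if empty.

size-2^0 implicants → 0000(✓)  0010(✓)  0011(✓)  0101(✓)  0110(✓)  1000(✓)  1001(✓)  1011(✓)  1101(✓)  1110(✓)  1111(✓)
size-2^1 implicants → -000  -011  -101  -110  0-10  00-0  001-  1-01(✓)  1-11(✓)  10-1(✓)  100-  11-1(✓)  111-
size-2^2 implicants → 1--1
Unchecked terms (primes): -000, -011, -101, -110, 0-10, 00-0, 001-, 1--1, 100-, 111-

-000, -011, -101, -110, 0-10, 00-0, 001-, 100-, 111-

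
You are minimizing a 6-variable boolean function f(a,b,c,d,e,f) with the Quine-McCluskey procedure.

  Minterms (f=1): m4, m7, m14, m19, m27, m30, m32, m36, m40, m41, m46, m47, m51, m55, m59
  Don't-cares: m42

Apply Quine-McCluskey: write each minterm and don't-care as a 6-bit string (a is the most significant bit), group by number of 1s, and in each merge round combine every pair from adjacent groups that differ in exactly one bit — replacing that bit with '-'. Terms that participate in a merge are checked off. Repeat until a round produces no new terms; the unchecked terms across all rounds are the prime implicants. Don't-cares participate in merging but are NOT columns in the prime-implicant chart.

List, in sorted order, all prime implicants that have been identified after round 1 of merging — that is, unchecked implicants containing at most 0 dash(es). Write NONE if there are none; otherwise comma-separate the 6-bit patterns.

[col 0] 000100*, 000111, 001110*, 010011*, 011011*, 011110*, 100000*, 100100*, 101000*, 101001*, 101010*, 101110*, 101111*, 110011*, 110111*, 111011*
[col 1] -00100, -01110, -10011*, -11011*, 0-1110, 01-011*, 10-000, 100-00, 101-10, 1010-0, 10100-, 10111-, 11-011*, 110-11
[col 2] -1-011
Prime implicants: -00100, -01110, -1-011, 0-1110, 000111, 10-000, 100-00, 101-10, 1010-0, 10100-, 10111-, 110-11

000111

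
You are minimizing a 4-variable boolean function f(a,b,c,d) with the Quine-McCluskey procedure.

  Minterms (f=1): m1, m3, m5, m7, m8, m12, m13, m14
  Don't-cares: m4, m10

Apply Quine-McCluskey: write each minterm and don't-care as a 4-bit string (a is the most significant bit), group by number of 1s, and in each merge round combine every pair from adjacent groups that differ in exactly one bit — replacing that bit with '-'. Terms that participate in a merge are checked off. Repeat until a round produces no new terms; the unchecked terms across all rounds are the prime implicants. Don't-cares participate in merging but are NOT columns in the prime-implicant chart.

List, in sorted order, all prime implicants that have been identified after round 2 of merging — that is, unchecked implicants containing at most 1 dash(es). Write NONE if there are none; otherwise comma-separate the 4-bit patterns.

NONE

[col 0] 0001*, 0011*, 0100*, 0101*, 0111*, 1000*, 1010*, 1100*, 1101*, 1110*
[col 1] -100*, -101*, 0-01*, 0-11*, 00-1*, 01-1*, 010-*, 1-00*, 1-10*, 10-0*, 11-0*, 110-*
[col 2] -10-, 0--1, 1--0
Prime implicants: -10-, 0--1, 1--0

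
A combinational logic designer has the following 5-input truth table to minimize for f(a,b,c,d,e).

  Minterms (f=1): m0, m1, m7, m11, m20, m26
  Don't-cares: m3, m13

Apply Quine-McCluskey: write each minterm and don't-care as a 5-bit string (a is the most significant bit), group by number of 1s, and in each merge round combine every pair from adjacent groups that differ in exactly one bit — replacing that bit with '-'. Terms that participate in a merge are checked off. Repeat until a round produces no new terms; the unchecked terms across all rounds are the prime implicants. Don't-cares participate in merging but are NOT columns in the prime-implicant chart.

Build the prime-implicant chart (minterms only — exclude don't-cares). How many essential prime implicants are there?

5

Round 0: 00000✓ 00001✓ 00011✓ 00111✓ 01011✓ 01101 10100 11010
Round 1: 0-011 00-11 000-1 0000-
PIs = {0-011, 00-11, 000-1, 0000-, 01101, 10100, 11010}
Coverage chart:
  m0: 0000- ←essential
  m1: 000-1,0000-
  m7: 00-11 ←essential
  m11: 0-011 ←essential
  m20: 10100 ←essential
  m26: 11010 ←essential
Essential: 0-011, 00-11, 0000-, 10100, 11010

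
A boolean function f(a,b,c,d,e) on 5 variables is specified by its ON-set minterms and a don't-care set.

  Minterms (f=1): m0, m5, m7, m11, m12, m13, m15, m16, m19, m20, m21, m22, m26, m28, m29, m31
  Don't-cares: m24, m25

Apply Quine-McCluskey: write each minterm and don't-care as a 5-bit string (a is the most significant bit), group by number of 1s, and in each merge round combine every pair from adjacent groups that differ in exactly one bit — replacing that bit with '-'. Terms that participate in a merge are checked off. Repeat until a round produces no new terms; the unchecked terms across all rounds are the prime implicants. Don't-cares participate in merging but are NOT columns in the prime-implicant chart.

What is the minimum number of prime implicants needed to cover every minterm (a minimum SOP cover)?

[col 0] 00000*, 00101*, 00111*, 01011*, 01100*, 01101*, 01111*, 10000*, 10011, 10100*, 10101*, 10110*, 11000*, 11001*, 11010*, 11100*, 11101*, 11111*
[col 1] -0000, -0101*, -1100*, -1101*, -1111*, 0-101*, 0-111*, 001-1*, 01-11, 011-1*, 0110-*, 1-000*, 1-100*, 1-101*, 10-00*, 101-0, 1010-*, 11-00*, 11-01*, 110-0, 1100-*, 111-1*, 1110-*
[col 2] --101, -11-1, -110-, 0-1-1, 1--00, 1-10-, 11-0-
Prime implicants: --101, -0000, -11-1, -110-, 0-1-1, 01-11, 1--00, 1-10-, 10011, 101-0, 11-0-, 110-0
PI chart (minterm → PIs covering it):
  0 | -0000  (sole → essential)
  5 | --101,0-1-1
  7 | 0-1-1  (sole → essential)
  11 | 01-11  (sole → essential)
  12 | -110-  (sole → essential)
  13 | --101,-11-1,-110-,0-1-1
  15 | -11-1,0-1-1,01-11
  16 | -0000,1--00
  19 | 10011  (sole → essential)
  20 | 1--00,1-10-,101-0
  21 | --101,1-10-
  22 | 101-0  (sole → essential)
  26 | 110-0  (sole → essential)
  28 | -110-,1--00,1-10-,11-0-
  29 | --101,-11-1,-110-,1-10-,11-0-
  31 | -11-1  (sole → essential)
Essential prime implicants: -0000, -11-1, -110-, 0-1-1, 01-11, 10011, 101-0, 110-0
Petrick residual → --101
Minimum SOP uses 9 PIs: cd'e + b'c'd'e' + bce + bcd' + a'ce + a'bde + ab'c'de + ab'ce' + abc'e'

9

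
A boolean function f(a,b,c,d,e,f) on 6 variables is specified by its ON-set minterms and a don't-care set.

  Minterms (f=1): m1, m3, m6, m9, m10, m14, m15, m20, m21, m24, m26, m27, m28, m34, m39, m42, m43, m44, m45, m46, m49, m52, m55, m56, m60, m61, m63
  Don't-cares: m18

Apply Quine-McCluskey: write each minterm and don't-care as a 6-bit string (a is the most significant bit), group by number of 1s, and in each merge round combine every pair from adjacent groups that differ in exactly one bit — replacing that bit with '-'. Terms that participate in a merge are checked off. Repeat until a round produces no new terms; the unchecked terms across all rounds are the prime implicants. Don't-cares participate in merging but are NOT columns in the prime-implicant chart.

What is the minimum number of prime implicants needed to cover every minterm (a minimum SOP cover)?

15

[col 0] 000001*, 000011*, 000110*, 001001*, 001010*, 001110*, 001111*, 010010*, 010100*, 010101*, 011000*, 011010*, 011011*, 011100*, 100010*, 100111*, 101010*, 101011*, 101100*, 101101*, 101110*, 110001, 110100*, 110111*, 111000*, 111100*, 111101*, 111111*
[col 1] -01010*, -01110*, -10100*, -11000*, -11100*, 0-1010, 00-001, 00-110, 0000-1, 001-10*, 00111-, 01-010, 01-100*, 01010-, 011-00*, 0110-0, 01101-, 1-0111, 1-1100*, 1-1101*, 10-010, 101-10*, 10101-, 1011-0, 10110-*, 11-100*, 11-111, 111-00*, 1111-1, 11110-*
[col 2] -01-10, -1-100, -11-00, 1-110-
Prime implicants: -01-10, -1-100, -11-00, 0-1010, 00-001, 00-110, 0000-1, 00111-, 01-010, 01010-, 0110-0, 01101-, 1-0111, 1-110-, 10-010, 10101-, 1011-0, 11-111, 110001, 1111-1
PI chart (minterm → PIs covering it):
  1 | 00-001,0000-1
  3 | 0000-1  (sole → essential)
  6 | 00-110  (sole → essential)
  9 | 00-001  (sole → essential)
  10 | -01-10,0-1010
  14 | -01-10,00-110,00111-
  15 | 00111-  (sole → essential)
  20 | -1-100,01010-
  21 | 01010-  (sole → essential)
  24 | -11-00,0110-0
  26 | 0-1010,01-010,0110-0,01101-
  27 | 01101-  (sole → essential)
  28 | -1-100,-11-00
  34 | 10-010  (sole → essential)
  39 | 1-0111  (sole → essential)
  42 | -01-10,10-010,10101-
  43 | 10101-  (sole → essential)
  44 | 1-110-,1011-0
  45 | 1-110-  (sole → essential)
  46 | -01-10,1011-0
  49 | 110001  (sole → essential)
  52 | -1-100  (sole → essential)
  55 | 1-0111,11-111
  56 | -11-00  (sole → essential)
  60 | -1-100,-11-00,1-110-
  61 | 1-110-,1111-1
  63 | 11-111,1111-1
Essential prime implicants: -1-100, -11-00, 00-001, 00-110, 0000-1, 00111-, 01010-, 01101-, 1-0111, 1-110-, 10-010, 10101-, 110001
Petrick residual → -01-10, 11-111
Minimum SOP uses 15 PIs: b'cef' + bde'f' + bce'f' + a'b'd'e'f + a'b'def' + a'b'c'd'f + a'b'cde + a'bc'de' + a'bcd'e + ac'def + acde' + ab'd'ef' + ab'cd'e + abdef + abc'd'e'f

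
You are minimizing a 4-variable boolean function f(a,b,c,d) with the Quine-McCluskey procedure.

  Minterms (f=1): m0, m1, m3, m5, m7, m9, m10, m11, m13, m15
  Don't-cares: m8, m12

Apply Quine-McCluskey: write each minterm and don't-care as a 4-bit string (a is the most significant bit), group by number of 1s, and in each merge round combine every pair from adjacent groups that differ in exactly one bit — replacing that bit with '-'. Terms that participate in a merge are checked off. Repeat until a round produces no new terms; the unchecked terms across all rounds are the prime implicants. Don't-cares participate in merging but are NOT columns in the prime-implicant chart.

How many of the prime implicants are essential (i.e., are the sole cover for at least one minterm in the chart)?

Round 0: 0000✓ 0001✓ 0011✓ 0101✓ 0111✓ 1000✓ 1001✓ 1010✓ 1011✓ 1100✓ 1101✓ 1111✓
Round 1: -000✓ -001✓ -011✓ -101✓ -111✓ 0-01✓ 0-11✓ 00-1✓ 000-✓ 01-1✓ 1-00✓ 1-01✓ 1-11✓ 10-0✓ 10-1✓ 100-✓ 101-✓ 11-1✓ 110-✓
Round 2: --01✓ --11✓ -0-1✓ -00- -1-1✓ 0--1✓ 1--1✓ 1-0- 10--
Round 3: ---1
PIs = {---1, -00-, 1-0-, 10--}
Coverage chart:
  m0: -00- ←essential
  m1: ---1,-00-
  m3: ---1 ←essential
  m5: ---1 ←essential
  m7: ---1 ←essential
  m9: ---1,-00-,1-0-,10--
  m10: 10-- ←essential
  m11: ---1,10--
  m13: ---1,1-0-
  m15: ---1 ←essential
Essential: ---1, -00-, 10--

3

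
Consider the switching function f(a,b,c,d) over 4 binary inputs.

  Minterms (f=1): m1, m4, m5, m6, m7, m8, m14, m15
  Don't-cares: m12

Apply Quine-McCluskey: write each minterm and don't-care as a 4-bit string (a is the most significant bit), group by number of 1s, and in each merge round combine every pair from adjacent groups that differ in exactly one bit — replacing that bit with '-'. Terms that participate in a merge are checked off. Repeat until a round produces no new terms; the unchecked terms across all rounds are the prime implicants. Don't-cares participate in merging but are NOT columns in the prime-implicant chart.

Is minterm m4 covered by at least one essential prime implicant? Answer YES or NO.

size-2^0 implicants → 0001(✓)  0100(✓)  0101(✓)  0110(✓)  0111(✓)  1000(✓)  1100(✓)  1110(✓)  1111(✓)
size-2^1 implicants → -100(✓)  -110(✓)  -111(✓)  0-01  01-0(✓)  01-1(✓)  010-(✓)  011-(✓)  1-00  11-0(✓)  111-(✓)
size-2^2 implicants → -1-0  -11-  01--
Unchecked terms (primes): -1-0, -11-, 0-01, 01--, 1-00
Minterm coverage:
  m1 ⊆ 0-01 [E]
  m4 ⊆ -1-0,01--
  m5 ⊆ 0-01,01--
  m6 ⊆ -1-0,-11-,01--
  m7 ⊆ -11-,01--
  m8 ⊆ 1-00 [E]
  m14 ⊆ -1-0,-11-
  m15 ⊆ -11- [E]
E = {-11-, 0-01, 1-00}

NO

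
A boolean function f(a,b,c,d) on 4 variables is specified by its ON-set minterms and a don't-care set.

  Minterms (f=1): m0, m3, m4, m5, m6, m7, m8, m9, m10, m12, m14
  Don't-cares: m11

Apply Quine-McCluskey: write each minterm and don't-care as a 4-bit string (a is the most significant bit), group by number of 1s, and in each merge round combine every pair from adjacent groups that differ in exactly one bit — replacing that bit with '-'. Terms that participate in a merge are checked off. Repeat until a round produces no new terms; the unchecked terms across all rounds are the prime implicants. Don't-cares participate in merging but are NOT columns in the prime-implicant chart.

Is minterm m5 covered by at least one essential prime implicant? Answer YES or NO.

size-2^0 implicants → 0000(✓)  0011(✓)  0100(✓)  0101(✓)  0110(✓)  0111(✓)  1000(✓)  1001(✓)  1010(✓)  1011(✓)  1100(✓)  1110(✓)
size-2^1 implicants → -000(✓)  -011  -100(✓)  -110(✓)  0-00(✓)  0-11  01-0(✓)  01-1(✓)  010-(✓)  011-(✓)  1-00(✓)  1-10(✓)  10-0(✓)  10-1(✓)  100-(✓)  101-(✓)  11-0(✓)
size-2^2 implicants → --00  -1-0  01--  1--0  10--
Unchecked terms (primes): --00, -011, -1-0, 0-11, 01--, 1--0, 10--
Minterm coverage:
  m0 ⊆ --00 [E]
  m3 ⊆ -011,0-11
  m4 ⊆ --00,-1-0,01--
  m5 ⊆ 01-- [E]
  m6 ⊆ -1-0,01--
  m7 ⊆ 0-11,01--
  m8 ⊆ --00,1--0,10--
  m9 ⊆ 10-- [E]
  m10 ⊆ 1--0,10--
  m12 ⊆ --00,-1-0,1--0
  m14 ⊆ -1-0,1--0
E = {--00, 01--, 10--}

YES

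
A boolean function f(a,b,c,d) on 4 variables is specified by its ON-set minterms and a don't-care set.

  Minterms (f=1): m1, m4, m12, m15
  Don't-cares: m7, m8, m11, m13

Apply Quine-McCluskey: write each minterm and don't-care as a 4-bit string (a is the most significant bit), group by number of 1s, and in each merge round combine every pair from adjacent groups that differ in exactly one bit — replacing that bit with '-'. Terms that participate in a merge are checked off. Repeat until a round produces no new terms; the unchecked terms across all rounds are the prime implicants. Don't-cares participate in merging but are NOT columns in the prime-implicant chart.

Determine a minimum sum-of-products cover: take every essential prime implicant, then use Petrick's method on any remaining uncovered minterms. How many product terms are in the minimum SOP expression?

size-2^0 implicants → 0001  0100(✓)  0111(✓)  1000(✓)  1011(✓)  1100(✓)  1101(✓)  1111(✓)
size-2^1 implicants → -100  -111  1-00  1-11  11-1  110-
Unchecked terms (primes): -100, -111, 0001, 1-00, 1-11, 11-1, 110-
Minterm coverage:
  m1 ⊆ 0001 [E]
  m4 ⊆ -100 [E]
  m12 ⊆ -100,1-00,110-
  m15 ⊆ -111,1-11,11-1
E = {-100, 0001}
Petrick residual → -111
Cover = bc'd' + bcd + a'b'c'd  |cover|=3

3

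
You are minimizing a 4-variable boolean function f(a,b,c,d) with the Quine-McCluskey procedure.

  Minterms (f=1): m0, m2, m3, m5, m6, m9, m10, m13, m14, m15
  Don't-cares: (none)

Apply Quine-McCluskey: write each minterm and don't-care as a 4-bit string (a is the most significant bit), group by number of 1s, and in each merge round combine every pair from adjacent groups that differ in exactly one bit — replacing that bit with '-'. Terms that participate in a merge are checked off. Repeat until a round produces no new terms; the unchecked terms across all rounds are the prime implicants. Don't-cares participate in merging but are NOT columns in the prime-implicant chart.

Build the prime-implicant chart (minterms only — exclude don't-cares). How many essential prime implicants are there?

Round 0: 0000✓ 0010✓ 0011✓ 0101✓ 0110✓ 1001✓ 1010✓ 1101✓ 1110✓ 1111✓
Round 1: -010✓ -101 -110✓ 0-10✓ 00-0 001- 1-01 1-10✓ 11-1 111-
Round 2: --10
PIs = {--10, -101, 00-0, 001-, 1-01, 11-1, 111-}
Coverage chart:
  m0: 00-0 ←essential
  m2: --10,00-0,001-
  m3: 001- ←essential
  m5: -101 ←essential
  m6: --10 ←essential
  m9: 1-01 ←essential
  m10: --10 ←essential
  m13: -101,1-01,11-1
  m14: --10,111-
  m15: 11-1,111-
Essential: --10, -101, 00-0, 001-, 1-01

5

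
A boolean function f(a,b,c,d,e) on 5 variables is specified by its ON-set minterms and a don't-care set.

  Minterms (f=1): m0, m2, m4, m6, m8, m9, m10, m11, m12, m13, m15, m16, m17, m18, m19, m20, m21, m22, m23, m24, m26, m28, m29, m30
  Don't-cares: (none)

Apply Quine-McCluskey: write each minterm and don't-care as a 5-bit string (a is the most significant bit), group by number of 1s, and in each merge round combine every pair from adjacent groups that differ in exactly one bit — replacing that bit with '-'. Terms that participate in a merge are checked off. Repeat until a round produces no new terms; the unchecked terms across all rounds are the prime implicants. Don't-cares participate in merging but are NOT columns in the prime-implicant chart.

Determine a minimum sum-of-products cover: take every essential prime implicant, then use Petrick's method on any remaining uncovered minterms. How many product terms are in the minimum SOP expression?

[col 0] 00000*, 00010*, 00100*, 00110*, 01000*, 01001*, 01010*, 01011*, 01100*, 01101*, 01111*, 10000*, 10001*, 10010*, 10011*, 10100*, 10101*, 10110*, 10111*, 11000*, 11010*, 11100*, 11101*, 11110*
[col 1] -0000*, -0010*, -0100*, -0110*, -1000*, -1010*, -1100*, -1101*, 0-000*, 0-010*, 0-100*, 00-00*, 00-10*, 000-0*, 001-0*, 01-00*, 01-01*, 01-11*, 010-0*, 010-1*, 0100-*, 0101-*, 011-1*, 0110-*, 1-000*, 1-010*, 1-100*, 1-101*, 1-110*, 10-00*, 10-01*, 10-10*, 10-11*, 100-0*, 100-1*, 1000-*, 1001-*, 101-0*, 101-1*, 1010-*, 1011-*, 11-00*, 11-10*, 110-0*, 111-0*, 1110-*
[col 2] --000*, --010*, --100*, -0-00*, -0-10*, -00-0*, -01-0*, -1-00*, -10-0*, -110-, 0--00*, 0-0-0*, 00--0*, 01--1, 01-0-, 010--, 1--00*, 1--10*, 1-0-0*, 1-1-0*, 1-10-, 10--0*, 10--1*, 10-0-*, 10-1-*, 100--*, 101--*, 11--0*
[col 3] ---00, --0-0, -0--0, 1---0, 10---
Prime implicants: ---00, --0-0, -0--0, -110-, 01--1, 01-0-, 010--, 1---0, 1-10-, 10---
PI chart (minterm → PIs covering it):
  0 | ---00,--0-0,-0--0
  2 | --0-0,-0--0
  4 | ---00,-0--0
  6 | -0--0  (sole → essential)
  8 | ---00,--0-0,01-0-,010--
  9 | 01--1,01-0-,010--
  10 | --0-0,010--
  11 | 01--1,010--
  12 | ---00,-110-,01-0-
  13 | -110-,01--1,01-0-
  15 | 01--1  (sole → essential)
  16 | ---00,--0-0,-0--0,1---0,10---
  17 | 10---  (sole → essential)
  18 | --0-0,-0--0,1---0,10---
  19 | 10---  (sole → essential)
  20 | ---00,-0--0,1---0,1-10-,10---
  21 | 1-10-,10---
  22 | -0--0,1---0,10---
  23 | 10---  (sole → essential)
  24 | ---00,--0-0,1---0
  26 | --0-0,1---0
  28 | ---00,-110-,1---0,1-10-
  29 | -110-,1-10-
  30 | 1---0  (sole → essential)
Essential prime implicants: -0--0, 01--1, 1---0, 10---
Petrick residual → --0-0, -110-
Minimum SOP uses 6 PIs: c'e' + b'e' + bcd' + a'be + ae' + ab'

6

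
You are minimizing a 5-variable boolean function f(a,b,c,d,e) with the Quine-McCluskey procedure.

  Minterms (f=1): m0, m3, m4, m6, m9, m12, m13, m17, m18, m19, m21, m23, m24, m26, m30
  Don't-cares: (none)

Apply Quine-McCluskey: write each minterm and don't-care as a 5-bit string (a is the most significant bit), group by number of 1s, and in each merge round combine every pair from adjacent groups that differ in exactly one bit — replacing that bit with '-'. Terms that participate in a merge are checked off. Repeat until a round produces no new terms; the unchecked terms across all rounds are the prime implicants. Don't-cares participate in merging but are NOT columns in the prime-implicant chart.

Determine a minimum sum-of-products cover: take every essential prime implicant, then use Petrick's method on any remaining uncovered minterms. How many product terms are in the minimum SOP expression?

9

[col 0] 00000*, 00011*, 00100*, 00110*, 01001*, 01100*, 01101*, 10001*, 10010*, 10011*, 10101*, 10111*, 11000*, 11010*, 11110*
[col 1] -0011, 0-100, 00-00, 001-0, 01-01, 0110-, 1-010, 10-01*, 10-11*, 100-1*, 1001-, 101-1*, 11-10, 110-0
[col 2] 10--1
Prime implicants: -0011, 0-100, 00-00, 001-0, 01-01, 0110-, 1-010, 10--1, 1001-, 11-10, 110-0
PI chart (minterm → PIs covering it):
  0 | 00-00  (sole → essential)
  3 | -0011  (sole → essential)
  4 | 0-100,00-00,001-0
  6 | 001-0  (sole → essential)
  9 | 01-01  (sole → essential)
  12 | 0-100,0110-
  13 | 01-01,0110-
  17 | 10--1  (sole → essential)
  18 | 1-010,1001-
  19 | -0011,10--1,1001-
  21 | 10--1  (sole → essential)
  23 | 10--1  (sole → essential)
  24 | 110-0  (sole → essential)
  26 | 1-010,11-10,110-0
  30 | 11-10  (sole → essential)
Essential prime implicants: -0011, 00-00, 001-0, 01-01, 10--1, 11-10, 110-0
Petrick residual → 0-100, 1-010
Minimum SOP uses 9 PIs: b'c'de + a'cd'e' + a'b'd'e' + a'b'ce' + a'bd'e + ac'de' + ab'e + abde' + abc'e'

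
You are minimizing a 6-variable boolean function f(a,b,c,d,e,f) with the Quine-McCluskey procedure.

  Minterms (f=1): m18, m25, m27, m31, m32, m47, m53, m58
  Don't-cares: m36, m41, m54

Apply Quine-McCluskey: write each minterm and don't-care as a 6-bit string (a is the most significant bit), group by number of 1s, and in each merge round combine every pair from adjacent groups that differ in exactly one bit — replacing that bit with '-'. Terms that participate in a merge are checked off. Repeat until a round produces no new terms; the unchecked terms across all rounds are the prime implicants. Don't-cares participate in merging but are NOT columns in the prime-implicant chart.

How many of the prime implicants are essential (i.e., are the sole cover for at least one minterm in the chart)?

7

Round 0: 010010 011001✓ 011011✓ 011111✓ 100000✓ 100100✓ 101001 101111 110101 110110 111010
Round 1: 011-11 0110-1 100-00
PIs = {010010, 011-11, 0110-1, 100-00, 101001, 101111, 110101, 110110, 111010}
Coverage chart:
  m18: 010010 ←essential
  m25: 0110-1 ←essential
  m27: 011-11,0110-1
  m31: 011-11 ←essential
  m32: 100-00 ←essential
  m47: 101111 ←essential
  m53: 110101 ←essential
  m58: 111010 ←essential
Essential: 010010, 011-11, 0110-1, 100-00, 101111, 110101, 111010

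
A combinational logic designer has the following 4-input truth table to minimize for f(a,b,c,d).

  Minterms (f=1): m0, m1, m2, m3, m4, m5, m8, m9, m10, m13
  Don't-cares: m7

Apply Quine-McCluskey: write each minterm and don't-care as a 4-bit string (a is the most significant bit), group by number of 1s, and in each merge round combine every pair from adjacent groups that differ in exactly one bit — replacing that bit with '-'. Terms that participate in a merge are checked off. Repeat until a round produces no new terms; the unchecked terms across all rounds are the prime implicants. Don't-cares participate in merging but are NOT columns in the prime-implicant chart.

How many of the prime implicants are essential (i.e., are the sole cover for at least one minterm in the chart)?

size-2^0 implicants → 0000(✓)  0001(✓)  0010(✓)  0011(✓)  0100(✓)  0101(✓)  0111(✓)  1000(✓)  1001(✓)  1010(✓)  1101(✓)
size-2^1 implicants → -000(✓)  -001(✓)  -010(✓)  -101(✓)  0-00(✓)  0-01(✓)  0-11(✓)  00-0(✓)  00-1(✓)  000-(✓)  001-(✓)  01-1(✓)  010-(✓)  1-01(✓)  10-0(✓)  100-(✓)
size-2^2 implicants → --01  -0-0  -00-  0--1  0-0-  00--
Unchecked terms (primes): --01, -0-0, -00-, 0--1, 0-0-, 00--
Minterm coverage:
  m0 ⊆ -0-0,-00-,0-0-,00--
  m1 ⊆ --01,-00-,0--1,0-0-,00--
  m2 ⊆ -0-0,00--
  m3 ⊆ 0--1,00--
  m4 ⊆ 0-0- [E]
  m5 ⊆ --01,0--1,0-0-
  m8 ⊆ -0-0,-00-
  m9 ⊆ --01,-00-
  m10 ⊆ -0-0 [E]
  m13 ⊆ --01 [E]
E = {--01, -0-0, 0-0-}

3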